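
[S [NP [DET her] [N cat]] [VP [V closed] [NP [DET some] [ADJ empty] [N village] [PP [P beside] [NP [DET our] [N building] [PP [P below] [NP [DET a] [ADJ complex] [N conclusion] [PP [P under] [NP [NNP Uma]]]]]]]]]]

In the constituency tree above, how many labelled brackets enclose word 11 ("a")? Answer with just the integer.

8

Counting open brackets not yet closed at "a": [S [VP [NP [PP [NP [PP [NP [DET = 8.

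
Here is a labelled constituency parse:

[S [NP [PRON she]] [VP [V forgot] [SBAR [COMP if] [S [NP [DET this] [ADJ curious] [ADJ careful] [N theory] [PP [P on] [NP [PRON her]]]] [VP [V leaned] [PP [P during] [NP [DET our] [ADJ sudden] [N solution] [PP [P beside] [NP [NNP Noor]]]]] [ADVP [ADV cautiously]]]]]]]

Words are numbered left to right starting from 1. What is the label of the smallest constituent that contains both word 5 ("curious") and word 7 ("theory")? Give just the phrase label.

NP

Word 5 lies under S → VP → SBAR → S → NP → ADJ; word 7 lies under S → VP → SBAR → S → NP → N. The lowest shared node is the NP.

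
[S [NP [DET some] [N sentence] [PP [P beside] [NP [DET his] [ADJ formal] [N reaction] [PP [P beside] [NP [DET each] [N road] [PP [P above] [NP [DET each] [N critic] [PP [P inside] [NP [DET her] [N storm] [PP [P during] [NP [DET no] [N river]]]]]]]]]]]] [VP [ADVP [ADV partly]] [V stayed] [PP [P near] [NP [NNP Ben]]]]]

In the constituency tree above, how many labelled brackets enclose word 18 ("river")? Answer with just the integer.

13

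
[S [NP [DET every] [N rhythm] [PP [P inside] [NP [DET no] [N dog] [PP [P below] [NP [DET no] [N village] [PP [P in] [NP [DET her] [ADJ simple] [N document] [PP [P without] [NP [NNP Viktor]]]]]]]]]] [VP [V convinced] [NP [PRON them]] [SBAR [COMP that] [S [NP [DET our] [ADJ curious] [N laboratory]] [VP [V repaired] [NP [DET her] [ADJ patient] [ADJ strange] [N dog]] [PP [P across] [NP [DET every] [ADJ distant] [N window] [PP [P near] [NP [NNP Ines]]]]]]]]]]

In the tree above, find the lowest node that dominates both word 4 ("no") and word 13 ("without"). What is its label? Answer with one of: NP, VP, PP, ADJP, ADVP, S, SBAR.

NP

The smallest bracket enclosing both words is [NP no dog below no village in her simple document without Viktor], so the label is NP.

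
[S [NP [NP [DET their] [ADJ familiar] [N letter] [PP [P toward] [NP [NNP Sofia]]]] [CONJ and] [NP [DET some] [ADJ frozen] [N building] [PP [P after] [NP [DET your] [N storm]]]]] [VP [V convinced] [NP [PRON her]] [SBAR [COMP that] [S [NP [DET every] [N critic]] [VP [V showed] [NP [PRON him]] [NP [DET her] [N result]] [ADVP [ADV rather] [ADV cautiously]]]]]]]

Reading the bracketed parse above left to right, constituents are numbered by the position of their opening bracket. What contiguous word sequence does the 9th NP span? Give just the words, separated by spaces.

Opening `[NP` markers occur at word positions 1, 1, 5, 7, 11, 14, 16, 19, 20; the 9th of these opens the constituent [NP her result].

her result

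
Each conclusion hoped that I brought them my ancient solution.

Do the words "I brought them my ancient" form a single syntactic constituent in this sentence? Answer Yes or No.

No

The smallest constituent containing the whole sequence is the clause [S I brought them my ancient solution], but the sequence is only part of it — it straddles the boundary between noun phrase "I" and verb phrase "brought them my ancient solution".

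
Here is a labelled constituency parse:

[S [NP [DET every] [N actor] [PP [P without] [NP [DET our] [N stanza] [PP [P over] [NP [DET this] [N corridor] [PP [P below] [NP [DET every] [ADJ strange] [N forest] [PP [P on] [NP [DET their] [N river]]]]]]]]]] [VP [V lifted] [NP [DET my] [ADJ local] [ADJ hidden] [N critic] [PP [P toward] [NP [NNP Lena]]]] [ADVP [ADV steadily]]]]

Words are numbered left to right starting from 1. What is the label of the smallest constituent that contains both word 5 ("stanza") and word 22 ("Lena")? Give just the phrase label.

S

The smallest bracket enclosing both words is [S every actor without our stanza over this corridor below every strange forest on their river lifted my local hidden critic toward Lena steadily], so the label is S.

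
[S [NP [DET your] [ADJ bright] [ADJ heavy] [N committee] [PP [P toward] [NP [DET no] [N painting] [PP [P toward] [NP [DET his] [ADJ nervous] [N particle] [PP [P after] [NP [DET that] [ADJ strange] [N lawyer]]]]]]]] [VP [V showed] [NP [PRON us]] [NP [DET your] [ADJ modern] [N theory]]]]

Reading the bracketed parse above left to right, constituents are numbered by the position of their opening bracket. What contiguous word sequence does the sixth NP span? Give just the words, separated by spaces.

your modern theory

The NP opening brackets appear, in order, over: "your bright heavy committee toward no painting toward his nervous particle after that strange lawyer"; "no painting toward his nervous particle after that strange lawyer"; "his nervous particle after that strange lawyer"; "that strange lawyer"; "us"; "your modern theory". The sixth one spans "your modern theory".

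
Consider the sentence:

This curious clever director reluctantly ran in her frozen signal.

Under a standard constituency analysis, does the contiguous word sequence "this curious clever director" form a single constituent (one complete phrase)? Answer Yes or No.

Yes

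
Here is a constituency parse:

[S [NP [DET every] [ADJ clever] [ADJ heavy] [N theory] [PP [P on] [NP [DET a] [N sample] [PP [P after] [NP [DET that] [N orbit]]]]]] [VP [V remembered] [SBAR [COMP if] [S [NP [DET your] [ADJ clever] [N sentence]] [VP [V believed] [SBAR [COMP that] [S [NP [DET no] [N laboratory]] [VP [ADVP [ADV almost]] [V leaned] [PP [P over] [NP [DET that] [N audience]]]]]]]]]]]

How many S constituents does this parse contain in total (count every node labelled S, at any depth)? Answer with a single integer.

Listing each S by its span: [S every clever heavy theory on a sample after that orbit remembered if your clever sentence believed that no laboratory almost leaned over that audience]; [S your clever sentence believed that no laboratory almost leaned over that audience]; [S no laboratory almost leaned over that audience] — that makes 3.

3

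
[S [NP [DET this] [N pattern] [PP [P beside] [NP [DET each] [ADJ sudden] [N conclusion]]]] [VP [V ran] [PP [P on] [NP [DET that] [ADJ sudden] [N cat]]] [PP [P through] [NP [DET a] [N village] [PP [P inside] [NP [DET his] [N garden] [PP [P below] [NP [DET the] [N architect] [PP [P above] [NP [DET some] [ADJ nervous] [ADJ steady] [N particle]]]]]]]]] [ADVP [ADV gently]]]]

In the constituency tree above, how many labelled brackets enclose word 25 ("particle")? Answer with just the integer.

11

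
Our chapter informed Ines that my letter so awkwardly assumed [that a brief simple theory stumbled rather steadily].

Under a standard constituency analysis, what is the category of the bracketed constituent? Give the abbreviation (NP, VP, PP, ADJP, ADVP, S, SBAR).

SBAR

The bracketed span "that a brief simple theory stumbled rather steadily" is headed by "that", making it a subordinate clause (SBAR).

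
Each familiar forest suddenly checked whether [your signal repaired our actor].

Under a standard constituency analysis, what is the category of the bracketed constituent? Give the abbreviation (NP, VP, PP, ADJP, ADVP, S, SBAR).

S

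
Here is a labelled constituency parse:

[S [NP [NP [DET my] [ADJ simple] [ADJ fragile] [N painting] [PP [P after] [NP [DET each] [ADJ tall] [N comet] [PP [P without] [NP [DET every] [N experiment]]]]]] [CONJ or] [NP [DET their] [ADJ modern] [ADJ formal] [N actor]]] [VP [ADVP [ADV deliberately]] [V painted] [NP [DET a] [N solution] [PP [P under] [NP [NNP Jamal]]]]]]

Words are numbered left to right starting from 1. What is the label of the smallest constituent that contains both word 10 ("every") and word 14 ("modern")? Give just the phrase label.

The smallest bracket enclosing both words is [NP my simple fragile painting after each tall comet without every experiment or their modern formal actor], so the label is NP.

NP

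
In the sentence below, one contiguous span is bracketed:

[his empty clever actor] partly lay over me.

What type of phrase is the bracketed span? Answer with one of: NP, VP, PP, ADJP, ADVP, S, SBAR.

The span is built around the noun "actor" — a noun phrase (NP).

NP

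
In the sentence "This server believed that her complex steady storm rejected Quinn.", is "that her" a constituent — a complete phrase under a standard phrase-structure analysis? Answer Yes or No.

No

"that" belongs to the complementizer "that" while "her" belongs to the clause "her complex steady storm rejected Quinn"; a span that runs across that boundary is not a single phrase.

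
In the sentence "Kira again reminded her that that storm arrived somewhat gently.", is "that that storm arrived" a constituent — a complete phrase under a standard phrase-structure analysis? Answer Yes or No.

The sequence begins inside the complementizer "that" and ends inside the clause "that storm arrived somewhat gently"; it crosses a phrase boundary, so no single node in the tree spans exactly those words.

No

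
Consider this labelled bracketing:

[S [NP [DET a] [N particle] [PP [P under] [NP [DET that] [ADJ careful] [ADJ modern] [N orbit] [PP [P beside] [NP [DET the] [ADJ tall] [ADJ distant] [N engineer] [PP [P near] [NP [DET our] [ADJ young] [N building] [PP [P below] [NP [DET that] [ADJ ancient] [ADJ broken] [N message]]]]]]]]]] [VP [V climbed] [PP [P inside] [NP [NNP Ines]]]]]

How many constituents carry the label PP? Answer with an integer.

5

Scanning left to right, an opening `[PP` appears at word positions 3, 8, 13, 17, 23 — 5 in total.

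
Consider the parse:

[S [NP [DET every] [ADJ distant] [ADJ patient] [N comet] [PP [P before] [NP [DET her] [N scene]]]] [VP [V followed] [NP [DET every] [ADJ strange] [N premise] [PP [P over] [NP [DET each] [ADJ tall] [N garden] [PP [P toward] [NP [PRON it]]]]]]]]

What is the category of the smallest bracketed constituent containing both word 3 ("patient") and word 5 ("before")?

Word 3 lies under S → NP → ADJ; word 5 lies under S → NP → PP → P. The lowest shared node is the NP.

NP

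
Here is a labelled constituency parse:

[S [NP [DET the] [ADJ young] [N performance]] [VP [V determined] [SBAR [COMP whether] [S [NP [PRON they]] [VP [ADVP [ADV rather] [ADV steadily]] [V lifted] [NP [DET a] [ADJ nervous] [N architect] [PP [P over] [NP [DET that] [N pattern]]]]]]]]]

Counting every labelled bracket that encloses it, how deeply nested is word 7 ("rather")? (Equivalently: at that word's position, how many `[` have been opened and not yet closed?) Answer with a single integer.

The word sits inside ADV, which is inside ADVP, inside VP, inside S, inside SBAR, inside VP, inside S — 7 brackets in all.

7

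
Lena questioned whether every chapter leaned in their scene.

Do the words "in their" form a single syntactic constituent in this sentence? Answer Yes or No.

No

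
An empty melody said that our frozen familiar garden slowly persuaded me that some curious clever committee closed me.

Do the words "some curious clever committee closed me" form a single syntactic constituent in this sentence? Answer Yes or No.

"some curious clever committee closed me" is exactly the clause [S some curious clever committee closed me], a complete constituent.

Yes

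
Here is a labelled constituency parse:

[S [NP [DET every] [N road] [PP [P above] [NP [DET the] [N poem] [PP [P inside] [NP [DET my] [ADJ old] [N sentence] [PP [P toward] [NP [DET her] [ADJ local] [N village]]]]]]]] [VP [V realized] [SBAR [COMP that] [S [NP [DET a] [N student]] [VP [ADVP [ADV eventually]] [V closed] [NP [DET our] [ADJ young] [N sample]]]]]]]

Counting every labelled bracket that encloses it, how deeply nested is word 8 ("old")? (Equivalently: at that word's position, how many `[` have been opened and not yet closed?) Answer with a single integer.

7

The word sits inside ADJ, which is inside NP, inside PP, inside NP, inside PP, inside NP, inside S — 7 brackets in all.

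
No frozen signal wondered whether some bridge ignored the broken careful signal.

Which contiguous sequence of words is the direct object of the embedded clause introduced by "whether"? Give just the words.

the broken careful signal

Within the embedded clause introduced by "whether", the direct object of "ignored" is "the broken careful signal".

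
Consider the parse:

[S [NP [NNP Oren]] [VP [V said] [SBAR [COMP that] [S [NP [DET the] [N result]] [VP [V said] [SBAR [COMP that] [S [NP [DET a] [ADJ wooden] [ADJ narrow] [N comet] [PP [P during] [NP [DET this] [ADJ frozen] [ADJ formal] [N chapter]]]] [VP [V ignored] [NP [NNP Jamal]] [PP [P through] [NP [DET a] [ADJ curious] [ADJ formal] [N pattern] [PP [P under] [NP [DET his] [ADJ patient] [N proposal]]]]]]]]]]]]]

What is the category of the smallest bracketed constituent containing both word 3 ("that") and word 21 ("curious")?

SBAR

The smallest bracket enclosing both words is [SBAR that the result said that a wooden narrow comet during this frozen formal chapter ignored Jamal through a curious formal pattern under his patient proposal], so the label is SBAR.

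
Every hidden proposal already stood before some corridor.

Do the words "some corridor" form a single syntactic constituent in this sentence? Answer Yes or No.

The sequence corresponds to a single NP node — the noun phrase "some corridor".

Yes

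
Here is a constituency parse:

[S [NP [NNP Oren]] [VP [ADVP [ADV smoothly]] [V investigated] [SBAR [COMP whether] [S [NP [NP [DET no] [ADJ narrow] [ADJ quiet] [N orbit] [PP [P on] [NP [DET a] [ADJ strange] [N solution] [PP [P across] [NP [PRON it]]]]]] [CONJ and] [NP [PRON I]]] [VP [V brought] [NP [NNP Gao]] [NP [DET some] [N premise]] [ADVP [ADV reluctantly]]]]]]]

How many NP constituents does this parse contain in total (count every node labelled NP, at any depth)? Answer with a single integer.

Scanning left to right, an opening `[NP` appears at word positions 1, 5, 5, 10, 14, 16, 18, 19 — 8 in total.

8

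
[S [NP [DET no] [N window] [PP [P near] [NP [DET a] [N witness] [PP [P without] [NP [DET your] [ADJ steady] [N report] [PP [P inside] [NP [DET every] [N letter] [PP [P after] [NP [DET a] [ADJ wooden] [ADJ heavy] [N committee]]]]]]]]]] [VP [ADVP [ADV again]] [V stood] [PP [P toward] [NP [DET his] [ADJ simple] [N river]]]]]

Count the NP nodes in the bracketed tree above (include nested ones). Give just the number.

Scanning left to right, an opening `[NP` appears at word positions 1, 4, 7, 11, 14, 21 — 6 in total.

6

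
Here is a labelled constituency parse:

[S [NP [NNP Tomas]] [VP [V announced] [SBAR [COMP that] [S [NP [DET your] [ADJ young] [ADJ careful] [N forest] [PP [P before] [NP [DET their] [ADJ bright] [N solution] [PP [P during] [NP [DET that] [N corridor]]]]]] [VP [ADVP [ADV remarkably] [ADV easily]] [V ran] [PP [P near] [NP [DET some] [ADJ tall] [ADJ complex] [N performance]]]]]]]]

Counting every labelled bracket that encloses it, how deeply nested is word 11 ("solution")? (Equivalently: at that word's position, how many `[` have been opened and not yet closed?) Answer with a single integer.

8

The word sits inside N, which is inside NP, inside PP, inside NP, inside S, inside SBAR, inside VP, inside S — 8 brackets in all.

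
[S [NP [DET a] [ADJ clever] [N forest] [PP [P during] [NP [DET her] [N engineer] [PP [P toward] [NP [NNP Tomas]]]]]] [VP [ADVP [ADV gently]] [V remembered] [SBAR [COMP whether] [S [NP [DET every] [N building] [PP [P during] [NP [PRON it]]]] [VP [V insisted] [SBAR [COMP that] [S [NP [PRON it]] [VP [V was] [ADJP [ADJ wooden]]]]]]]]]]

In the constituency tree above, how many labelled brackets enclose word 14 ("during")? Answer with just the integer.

Counting open brackets not yet closed at "during": [S [VP [SBAR [S [NP [PP [P = 7.

7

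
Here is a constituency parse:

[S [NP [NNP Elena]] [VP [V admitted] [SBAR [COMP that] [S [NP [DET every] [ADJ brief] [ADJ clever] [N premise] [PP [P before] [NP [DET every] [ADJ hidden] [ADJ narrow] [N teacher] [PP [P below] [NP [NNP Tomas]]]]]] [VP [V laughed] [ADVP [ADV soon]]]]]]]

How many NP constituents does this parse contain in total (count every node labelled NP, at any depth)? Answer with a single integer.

4

The NP constituents are: [NP Elena]; [NP every brief clever premise before every hidden narrow teacher below Tomas]; [NP every hidden narrow teacher below Tomas]; [NP Tomas]. Total: 4.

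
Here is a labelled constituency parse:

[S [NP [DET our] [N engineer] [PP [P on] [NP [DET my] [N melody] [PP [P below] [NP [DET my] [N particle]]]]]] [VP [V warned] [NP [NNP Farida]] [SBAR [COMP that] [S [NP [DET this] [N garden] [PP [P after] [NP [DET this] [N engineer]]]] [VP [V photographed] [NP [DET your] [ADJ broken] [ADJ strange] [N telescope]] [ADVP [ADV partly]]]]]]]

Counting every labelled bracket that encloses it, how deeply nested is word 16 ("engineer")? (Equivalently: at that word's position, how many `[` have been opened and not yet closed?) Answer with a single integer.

The word sits inside N, which is inside NP, inside PP, inside NP, inside S, inside SBAR, inside VP, inside S — 8 brackets in all.

8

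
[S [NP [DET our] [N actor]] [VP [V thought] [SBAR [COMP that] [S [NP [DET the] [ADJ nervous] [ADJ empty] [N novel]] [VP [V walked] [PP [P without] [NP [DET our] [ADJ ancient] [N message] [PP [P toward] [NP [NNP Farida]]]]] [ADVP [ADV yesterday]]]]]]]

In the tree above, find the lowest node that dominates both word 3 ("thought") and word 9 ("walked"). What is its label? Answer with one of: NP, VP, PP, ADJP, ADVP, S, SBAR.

VP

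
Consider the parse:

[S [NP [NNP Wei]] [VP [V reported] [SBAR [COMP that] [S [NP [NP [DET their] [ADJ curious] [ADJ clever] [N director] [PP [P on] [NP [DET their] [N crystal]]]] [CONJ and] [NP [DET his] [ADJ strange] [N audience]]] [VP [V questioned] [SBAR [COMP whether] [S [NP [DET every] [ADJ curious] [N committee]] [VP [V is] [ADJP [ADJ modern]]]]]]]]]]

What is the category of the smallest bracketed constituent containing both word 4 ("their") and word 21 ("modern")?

S

The smallest bracket enclosing both words is [S their curious clever director on their crystal and his strange audience questioned whether every curious committee is modern], so the label is S.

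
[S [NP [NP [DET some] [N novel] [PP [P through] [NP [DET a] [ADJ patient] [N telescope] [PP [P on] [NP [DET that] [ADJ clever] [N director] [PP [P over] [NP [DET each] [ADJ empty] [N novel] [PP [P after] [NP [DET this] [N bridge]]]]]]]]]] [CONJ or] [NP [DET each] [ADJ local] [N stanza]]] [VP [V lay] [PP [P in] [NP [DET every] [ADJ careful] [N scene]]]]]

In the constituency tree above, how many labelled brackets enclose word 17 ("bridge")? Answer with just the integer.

12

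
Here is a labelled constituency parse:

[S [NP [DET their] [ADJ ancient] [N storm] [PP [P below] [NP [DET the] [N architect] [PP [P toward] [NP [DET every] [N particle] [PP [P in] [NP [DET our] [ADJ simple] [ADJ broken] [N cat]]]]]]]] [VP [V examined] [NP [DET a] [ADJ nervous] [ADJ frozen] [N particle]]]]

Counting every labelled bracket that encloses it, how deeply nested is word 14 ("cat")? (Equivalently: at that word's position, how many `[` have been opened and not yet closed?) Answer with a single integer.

9

Path from the root down to the word: S → NP → PP → NP → PP → NP → PP → NP → N. That is 9 enclosing brackets.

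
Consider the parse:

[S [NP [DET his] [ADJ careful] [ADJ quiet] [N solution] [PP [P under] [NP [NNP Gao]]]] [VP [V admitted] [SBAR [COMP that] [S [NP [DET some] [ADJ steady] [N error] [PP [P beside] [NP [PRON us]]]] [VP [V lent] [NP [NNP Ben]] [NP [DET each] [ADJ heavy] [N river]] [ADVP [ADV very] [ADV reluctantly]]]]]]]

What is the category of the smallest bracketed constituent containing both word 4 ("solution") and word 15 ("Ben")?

The smallest bracket enclosing both words is [S his careful quiet solution under Gao admitted that some steady error beside us lent Ben each heavy river very reluctantly], so the label is S.

S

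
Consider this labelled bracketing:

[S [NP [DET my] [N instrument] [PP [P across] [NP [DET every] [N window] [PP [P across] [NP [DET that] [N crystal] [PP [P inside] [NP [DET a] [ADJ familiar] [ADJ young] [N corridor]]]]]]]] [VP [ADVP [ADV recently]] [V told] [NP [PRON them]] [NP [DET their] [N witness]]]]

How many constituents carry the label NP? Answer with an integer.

6

Listing each NP by its span: [NP my instrument across every window across that crystal inside a familiar young corridor]; [NP every window across that crystal inside a familiar young corridor]; [NP that crystal inside a familiar young corridor]; [NP a familiar young corridor]; [NP them]; [NP their witness] — that makes 6.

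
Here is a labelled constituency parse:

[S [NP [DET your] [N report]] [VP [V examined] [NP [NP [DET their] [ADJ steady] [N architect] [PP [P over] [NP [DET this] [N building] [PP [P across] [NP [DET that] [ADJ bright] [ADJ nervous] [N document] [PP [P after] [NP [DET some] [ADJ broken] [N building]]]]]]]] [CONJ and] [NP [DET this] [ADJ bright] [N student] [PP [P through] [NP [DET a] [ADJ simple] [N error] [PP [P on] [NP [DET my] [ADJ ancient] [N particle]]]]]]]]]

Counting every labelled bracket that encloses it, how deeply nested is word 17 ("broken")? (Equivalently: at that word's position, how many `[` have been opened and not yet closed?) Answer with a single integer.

Path from the root down to the word: S → VP → NP → NP → PP → NP → PP → NP → PP → NP → ADJ. That is 11 enclosing brackets.

11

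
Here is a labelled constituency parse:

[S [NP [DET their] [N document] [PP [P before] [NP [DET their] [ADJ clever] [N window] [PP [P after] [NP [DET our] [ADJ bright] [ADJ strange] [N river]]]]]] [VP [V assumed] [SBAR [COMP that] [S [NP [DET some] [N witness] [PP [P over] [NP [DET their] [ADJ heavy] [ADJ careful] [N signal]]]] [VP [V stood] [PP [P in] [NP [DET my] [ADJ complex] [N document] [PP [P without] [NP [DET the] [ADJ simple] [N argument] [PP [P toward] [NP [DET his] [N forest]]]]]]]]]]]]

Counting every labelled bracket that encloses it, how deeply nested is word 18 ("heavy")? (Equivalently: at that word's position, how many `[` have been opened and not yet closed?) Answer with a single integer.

8

Path from the root down to the word: S → VP → SBAR → S → NP → PP → NP → ADJ. That is 8 enclosing brackets.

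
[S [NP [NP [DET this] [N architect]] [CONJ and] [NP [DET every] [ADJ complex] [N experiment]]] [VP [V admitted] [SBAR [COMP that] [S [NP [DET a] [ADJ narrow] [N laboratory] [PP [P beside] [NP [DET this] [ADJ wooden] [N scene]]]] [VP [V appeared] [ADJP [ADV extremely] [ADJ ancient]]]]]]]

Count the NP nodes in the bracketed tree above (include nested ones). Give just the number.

5

Listing each NP by its span: [NP this architect and every complex experiment]; [NP this architect]; [NP every complex experiment]; [NP a narrow laboratory beside this wooden scene]; [NP this wooden scene] — that makes 5.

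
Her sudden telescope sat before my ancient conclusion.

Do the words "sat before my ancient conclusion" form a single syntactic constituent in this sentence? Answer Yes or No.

Yes

These words form the whole verb phrase headed by "sat", so yes — one constituent.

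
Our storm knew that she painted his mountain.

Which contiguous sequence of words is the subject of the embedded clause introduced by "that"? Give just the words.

The subject of the embedded clause introduced by "that" is the NP immediately before the verb "painted": "she".

she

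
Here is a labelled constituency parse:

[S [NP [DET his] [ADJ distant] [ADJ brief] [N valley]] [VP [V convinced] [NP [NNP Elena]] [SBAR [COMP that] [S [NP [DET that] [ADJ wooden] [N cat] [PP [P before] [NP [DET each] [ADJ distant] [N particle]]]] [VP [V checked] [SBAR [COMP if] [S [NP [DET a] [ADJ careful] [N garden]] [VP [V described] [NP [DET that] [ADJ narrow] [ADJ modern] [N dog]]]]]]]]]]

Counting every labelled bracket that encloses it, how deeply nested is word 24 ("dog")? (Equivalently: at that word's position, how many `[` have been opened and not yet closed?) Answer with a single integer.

10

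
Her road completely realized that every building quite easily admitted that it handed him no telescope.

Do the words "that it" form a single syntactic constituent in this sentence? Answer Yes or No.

No

"that" belongs to the complementizer "that" while "it" belongs to the clause "it handed him no telescope"; a span that runs across that boundary is not a single phrase.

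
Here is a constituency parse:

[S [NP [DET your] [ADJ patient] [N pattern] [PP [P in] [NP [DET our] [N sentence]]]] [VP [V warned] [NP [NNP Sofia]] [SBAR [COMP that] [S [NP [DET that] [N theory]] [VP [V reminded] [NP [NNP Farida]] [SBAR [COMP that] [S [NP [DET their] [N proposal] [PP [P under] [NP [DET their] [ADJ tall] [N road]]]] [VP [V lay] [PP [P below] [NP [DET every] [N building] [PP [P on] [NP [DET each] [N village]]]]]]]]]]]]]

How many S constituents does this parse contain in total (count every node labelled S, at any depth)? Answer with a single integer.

The S constituents are: [S your patient pattern in our sentence warned Sofia that that theory reminded Farida that their proposal under their tall road lay below every building on each village]; [S that theory reminded Farida that their proposal under their tall road lay below every building on each village]; [S their proposal under their tall road lay below every building on each village]. Total: 3.

3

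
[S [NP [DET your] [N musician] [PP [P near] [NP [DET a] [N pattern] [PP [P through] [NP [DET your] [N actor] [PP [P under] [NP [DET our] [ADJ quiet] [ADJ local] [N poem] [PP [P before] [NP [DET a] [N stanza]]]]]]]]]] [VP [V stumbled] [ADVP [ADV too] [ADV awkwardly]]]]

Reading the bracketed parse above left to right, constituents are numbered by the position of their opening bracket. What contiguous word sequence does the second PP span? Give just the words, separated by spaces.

through your actor under our quiet local poem before a stanza

Opening `[PP` markers occur at word positions 3, 6, 9, 14; the second of these opens the constituent [PP through your actor under our quiet local poem before a stanza].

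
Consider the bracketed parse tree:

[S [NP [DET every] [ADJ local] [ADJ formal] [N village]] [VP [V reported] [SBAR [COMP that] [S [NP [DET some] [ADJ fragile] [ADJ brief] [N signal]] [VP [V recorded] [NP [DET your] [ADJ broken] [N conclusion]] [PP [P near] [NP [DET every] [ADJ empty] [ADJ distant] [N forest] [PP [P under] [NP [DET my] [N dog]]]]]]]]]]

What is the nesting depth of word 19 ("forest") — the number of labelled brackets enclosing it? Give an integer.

Counting open brackets not yet closed at "forest": [S [VP [SBAR [S [VP [PP [NP [N = 8.

8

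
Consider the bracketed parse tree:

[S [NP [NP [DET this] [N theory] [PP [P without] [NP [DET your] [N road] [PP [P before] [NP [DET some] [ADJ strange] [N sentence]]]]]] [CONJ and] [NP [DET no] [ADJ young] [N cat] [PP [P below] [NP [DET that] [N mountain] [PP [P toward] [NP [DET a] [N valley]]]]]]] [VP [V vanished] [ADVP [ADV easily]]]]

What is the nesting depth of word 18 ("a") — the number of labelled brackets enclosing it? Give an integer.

8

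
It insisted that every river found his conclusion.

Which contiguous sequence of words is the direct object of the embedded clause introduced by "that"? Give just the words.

Within the embedded clause introduced by "that", the direct object of "found" is "his conclusion".

his conclusion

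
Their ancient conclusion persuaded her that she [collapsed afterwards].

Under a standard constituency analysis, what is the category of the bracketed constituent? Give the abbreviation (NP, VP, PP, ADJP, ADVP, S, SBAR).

VP

"collapsed" is the head of the bracketed span, so the span is a verb phrase: VP.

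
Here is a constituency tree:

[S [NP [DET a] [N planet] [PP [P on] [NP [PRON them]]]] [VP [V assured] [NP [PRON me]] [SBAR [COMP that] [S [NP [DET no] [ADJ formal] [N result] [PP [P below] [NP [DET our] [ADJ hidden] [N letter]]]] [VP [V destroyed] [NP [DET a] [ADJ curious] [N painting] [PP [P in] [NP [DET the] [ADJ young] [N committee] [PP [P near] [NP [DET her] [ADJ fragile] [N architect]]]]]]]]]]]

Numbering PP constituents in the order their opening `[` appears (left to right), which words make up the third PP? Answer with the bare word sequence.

in the young committee near her fragile architect

Opening `[PP` markers occur at word positions 3, 11, 19, 23; the third of these opens the constituent [PP in the young committee near her fragile architect].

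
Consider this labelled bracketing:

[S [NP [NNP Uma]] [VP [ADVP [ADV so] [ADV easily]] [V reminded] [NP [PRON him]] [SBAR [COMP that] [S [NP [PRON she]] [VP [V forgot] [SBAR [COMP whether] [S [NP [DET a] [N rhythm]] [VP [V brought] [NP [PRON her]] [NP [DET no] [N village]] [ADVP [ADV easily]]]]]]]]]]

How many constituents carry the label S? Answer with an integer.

3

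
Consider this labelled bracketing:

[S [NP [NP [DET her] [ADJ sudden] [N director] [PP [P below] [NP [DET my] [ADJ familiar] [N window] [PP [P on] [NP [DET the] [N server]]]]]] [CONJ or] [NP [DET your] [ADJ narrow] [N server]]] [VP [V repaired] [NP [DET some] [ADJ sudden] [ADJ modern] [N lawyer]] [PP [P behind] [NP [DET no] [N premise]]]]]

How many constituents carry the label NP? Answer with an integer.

7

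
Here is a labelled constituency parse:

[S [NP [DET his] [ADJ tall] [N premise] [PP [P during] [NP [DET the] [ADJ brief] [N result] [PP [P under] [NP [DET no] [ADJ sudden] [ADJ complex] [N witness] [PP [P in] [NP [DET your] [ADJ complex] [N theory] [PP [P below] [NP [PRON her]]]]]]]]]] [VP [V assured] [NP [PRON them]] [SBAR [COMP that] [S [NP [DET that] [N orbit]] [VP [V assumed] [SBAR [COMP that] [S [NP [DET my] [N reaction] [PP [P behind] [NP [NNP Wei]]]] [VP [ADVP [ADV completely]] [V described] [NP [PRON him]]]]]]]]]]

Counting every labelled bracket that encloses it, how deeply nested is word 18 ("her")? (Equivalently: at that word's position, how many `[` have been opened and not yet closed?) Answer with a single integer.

Path from the root down to the word: S → NP → PP → NP → PP → NP → PP → NP → PP → NP → PRON. That is 11 enclosing brackets.

11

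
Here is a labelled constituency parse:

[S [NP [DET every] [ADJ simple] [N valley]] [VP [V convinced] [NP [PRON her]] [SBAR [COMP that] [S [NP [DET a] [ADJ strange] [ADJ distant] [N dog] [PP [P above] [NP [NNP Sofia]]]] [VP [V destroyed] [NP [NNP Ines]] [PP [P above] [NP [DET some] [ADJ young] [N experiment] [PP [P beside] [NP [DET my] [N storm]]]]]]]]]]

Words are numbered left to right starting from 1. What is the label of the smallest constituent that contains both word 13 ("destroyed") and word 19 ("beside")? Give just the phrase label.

VP

Word 13 lies under S → VP → SBAR → S → VP → V; word 19 lies under S → VP → SBAR → S → VP → PP → NP → PP → P. The lowest shared node is the VP.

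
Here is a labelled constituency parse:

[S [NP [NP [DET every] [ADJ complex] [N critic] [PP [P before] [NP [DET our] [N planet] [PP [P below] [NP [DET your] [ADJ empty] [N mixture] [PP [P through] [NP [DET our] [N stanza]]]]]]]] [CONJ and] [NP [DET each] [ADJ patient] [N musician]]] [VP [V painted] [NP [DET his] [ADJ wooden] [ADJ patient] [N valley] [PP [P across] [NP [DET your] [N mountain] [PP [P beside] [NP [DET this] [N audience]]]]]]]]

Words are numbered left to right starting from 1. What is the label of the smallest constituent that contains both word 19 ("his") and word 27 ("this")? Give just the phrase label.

Both words fall inside [NP his wooden patient valley across your mountain beside this audience] (words 19–28), and no smaller constituent contains them both. Label: NP.

NP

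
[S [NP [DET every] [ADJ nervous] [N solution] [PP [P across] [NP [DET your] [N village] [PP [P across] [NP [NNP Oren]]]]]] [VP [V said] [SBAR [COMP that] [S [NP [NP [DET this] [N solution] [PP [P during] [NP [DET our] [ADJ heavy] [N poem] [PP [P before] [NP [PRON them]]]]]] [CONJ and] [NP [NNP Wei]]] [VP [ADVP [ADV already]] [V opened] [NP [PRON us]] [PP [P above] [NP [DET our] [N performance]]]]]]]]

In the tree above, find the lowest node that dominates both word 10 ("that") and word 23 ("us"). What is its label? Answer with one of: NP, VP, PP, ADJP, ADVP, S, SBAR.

SBAR

Both words fall inside [SBAR that this solution during our heavy poem before them and Wei already opened us above our performance] (words 10–26), and no smaller constituent contains them both. Label: SBAR.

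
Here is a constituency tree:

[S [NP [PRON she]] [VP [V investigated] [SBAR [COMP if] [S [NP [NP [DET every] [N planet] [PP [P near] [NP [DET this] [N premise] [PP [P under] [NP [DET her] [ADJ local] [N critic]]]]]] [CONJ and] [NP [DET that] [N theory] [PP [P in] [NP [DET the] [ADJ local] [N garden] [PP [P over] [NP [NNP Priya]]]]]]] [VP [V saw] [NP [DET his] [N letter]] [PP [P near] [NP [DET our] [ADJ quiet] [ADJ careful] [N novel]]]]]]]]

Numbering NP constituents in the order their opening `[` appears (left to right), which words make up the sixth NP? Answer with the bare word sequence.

The NP opening brackets appear, in order, over: "she"; "every planet near this premise under her local critic and that theory in the local garden over Priya"; "every planet near this premise under her local critic"; "this premise under her local critic"; "her local critic"; "that theory in the local garden over Priya"; "the local garden over Priya"; "Priya"; "his letter"; "our quiet careful novel". The sixth one spans "that theory in the local garden over Priya".

that theory in the local garden over Priya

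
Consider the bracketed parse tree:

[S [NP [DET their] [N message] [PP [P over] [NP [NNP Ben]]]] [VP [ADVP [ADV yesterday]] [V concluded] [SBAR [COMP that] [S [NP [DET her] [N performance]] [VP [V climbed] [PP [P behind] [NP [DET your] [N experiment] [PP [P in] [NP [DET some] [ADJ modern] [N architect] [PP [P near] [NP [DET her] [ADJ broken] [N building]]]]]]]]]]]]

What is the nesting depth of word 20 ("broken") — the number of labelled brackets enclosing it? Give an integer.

12

Counting open brackets not yet closed at "broken": [S [VP [SBAR [S [VP [PP [NP [PP [NP [PP [NP [ADJ = 12.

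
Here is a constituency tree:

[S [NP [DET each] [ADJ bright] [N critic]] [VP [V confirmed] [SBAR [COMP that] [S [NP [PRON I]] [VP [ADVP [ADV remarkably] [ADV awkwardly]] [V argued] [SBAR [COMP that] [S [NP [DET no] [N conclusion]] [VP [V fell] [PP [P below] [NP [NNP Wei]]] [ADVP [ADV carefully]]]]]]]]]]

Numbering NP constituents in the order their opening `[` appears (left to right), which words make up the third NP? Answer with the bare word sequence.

no conclusion

The NP opening brackets appear, in order, over: "each bright critic"; "I"; "no conclusion"; "Wei". The third one spans "no conclusion".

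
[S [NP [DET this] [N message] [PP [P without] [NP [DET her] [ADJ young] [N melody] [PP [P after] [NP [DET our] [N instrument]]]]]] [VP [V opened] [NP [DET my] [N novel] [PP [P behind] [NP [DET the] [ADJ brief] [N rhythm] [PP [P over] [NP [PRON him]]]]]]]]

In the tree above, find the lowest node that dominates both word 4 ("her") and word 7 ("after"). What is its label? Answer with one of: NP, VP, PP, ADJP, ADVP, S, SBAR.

NP

Both words fall inside [NP her young melody after our instrument] (words 4–9), and no smaller constituent contains them both. Label: NP.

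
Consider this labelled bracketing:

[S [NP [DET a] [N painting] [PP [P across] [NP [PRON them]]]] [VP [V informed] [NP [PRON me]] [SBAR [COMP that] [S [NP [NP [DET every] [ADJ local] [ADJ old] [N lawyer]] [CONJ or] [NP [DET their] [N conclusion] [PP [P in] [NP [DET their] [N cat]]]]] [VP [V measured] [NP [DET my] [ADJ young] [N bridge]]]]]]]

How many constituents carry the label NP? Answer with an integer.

8

Listing each NP by its span: [NP a painting across them]; [NP them]; [NP me]; [NP every local old lawyer or their conclusion in their cat]; [NP every local old lawyer]; [NP their conclusion in their cat] … — that makes 8.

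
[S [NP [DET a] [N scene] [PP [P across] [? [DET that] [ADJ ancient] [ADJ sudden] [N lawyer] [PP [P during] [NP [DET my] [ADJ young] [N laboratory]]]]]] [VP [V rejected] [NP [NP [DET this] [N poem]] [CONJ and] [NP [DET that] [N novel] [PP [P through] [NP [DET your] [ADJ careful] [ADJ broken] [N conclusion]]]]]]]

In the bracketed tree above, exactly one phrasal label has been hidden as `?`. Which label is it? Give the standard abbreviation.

A constituent whose immediate children are DET 'that', ADJ 'ancient', ADJ 'sudden', N 'lawyer', PP is a noun phrase: NP.

NP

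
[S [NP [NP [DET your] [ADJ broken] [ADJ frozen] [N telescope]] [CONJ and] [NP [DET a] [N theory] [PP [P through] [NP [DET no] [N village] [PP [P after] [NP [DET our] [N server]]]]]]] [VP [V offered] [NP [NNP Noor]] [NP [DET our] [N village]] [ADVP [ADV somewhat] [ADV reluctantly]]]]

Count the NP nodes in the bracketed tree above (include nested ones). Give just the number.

7

Scanning left to right, an opening `[NP` appears at word positions 1, 1, 6, 9, 12, 15, 16 — 7 in total.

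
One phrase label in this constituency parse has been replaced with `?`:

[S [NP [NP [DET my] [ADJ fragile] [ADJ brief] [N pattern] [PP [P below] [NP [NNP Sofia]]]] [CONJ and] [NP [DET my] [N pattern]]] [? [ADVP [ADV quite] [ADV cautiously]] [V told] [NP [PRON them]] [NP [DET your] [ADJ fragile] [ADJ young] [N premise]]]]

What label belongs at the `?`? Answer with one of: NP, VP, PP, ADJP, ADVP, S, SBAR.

Looking at what the `?` directly dominates — ADVP, V 'told', NP, NP — this is a verb phrase (VP).

VP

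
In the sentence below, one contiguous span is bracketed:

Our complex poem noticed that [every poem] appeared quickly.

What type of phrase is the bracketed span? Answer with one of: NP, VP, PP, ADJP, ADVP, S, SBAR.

The bracketed span "every poem" is headed by "poem", making it a noun phrase (NP).

NP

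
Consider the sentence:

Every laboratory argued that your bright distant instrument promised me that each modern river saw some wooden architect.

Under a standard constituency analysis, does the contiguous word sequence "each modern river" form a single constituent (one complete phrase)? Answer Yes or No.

Yes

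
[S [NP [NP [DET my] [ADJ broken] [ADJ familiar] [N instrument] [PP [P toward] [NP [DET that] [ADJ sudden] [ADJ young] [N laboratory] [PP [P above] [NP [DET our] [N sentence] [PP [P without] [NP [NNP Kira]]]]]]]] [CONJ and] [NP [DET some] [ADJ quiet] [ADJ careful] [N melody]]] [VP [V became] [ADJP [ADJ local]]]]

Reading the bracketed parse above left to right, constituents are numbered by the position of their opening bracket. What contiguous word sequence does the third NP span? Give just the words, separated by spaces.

that sudden young laboratory above our sentence without Kira

In left-to-right order the NP constituents are "my broken familiar instrument toward that sudden young laboratory above our sentence without Kira and some quiet careful melody"; "my broken familiar instrument toward that sudden young laboratory above our sentence without Kira"; "that sudden young laboratory above our sentence without Kira"; "our sentence without Kira"; "Kira"; "some quiet careful melody". Number 3 is "that sudden young laboratory above our sentence without Kira".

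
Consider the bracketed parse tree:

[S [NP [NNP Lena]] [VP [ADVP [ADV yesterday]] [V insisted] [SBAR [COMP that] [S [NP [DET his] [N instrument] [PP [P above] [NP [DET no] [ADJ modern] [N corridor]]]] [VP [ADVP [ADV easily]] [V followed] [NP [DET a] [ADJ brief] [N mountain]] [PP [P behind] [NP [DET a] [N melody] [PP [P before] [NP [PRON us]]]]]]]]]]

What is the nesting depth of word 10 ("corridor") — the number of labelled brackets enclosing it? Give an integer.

Counting open brackets not yet closed at "corridor": [S [VP [SBAR [S [NP [PP [NP [N = 8.

8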